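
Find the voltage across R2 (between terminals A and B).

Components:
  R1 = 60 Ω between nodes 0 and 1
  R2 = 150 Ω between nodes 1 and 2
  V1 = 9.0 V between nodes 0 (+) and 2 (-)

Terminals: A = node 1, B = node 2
R1 and R2 are in series across V1 (node 0 → node 1 → node 2), and the output A–B is taken across R2, so this is a voltage divider.
Series current: I = V1/(R1 + R2) = 9/(60 + 150) = 9/210 = 0.04286 A
V_R2 = I × R2 = V1 × R2/(R1 + R2) = 9 × 150/210 = 6.429 V

Final answer: 6.429 V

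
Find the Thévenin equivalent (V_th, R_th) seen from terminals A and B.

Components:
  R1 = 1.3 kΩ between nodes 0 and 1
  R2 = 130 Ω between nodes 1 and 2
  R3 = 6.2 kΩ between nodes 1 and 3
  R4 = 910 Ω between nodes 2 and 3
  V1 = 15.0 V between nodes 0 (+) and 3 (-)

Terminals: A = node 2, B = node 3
Step 1 — V_th is the open-circuit voltage V_A - V_B (nothing connected across the terminals).
Nodal analysis, taking node 3 as the 0 V reference.
Source V1 fixes V_0 = 15 V.
KCL at each unknown node (sum of currents leaving = 0; resistances in Ω):
  Node 1: (V_1 - 15)/1300 + (V_1 - V_2)/130 + (V_1 - 0)/6200 = 0
  Node 2: (V_2 - V_1)/130 + (V_2 - 0)/910 = 0
Collecting terms (coefficients in siemens):
  0.008623·V_1 - 0.007692·V_2 = 0.01154
  0.008791·V_2 - 0.007692·V_1 = 0
Determinant D = (0.008623)(0.008791) - (-0.007692)(-0.007692) = 0.00001663
V_1 = [(0.01154)(0.008791) - (-0.007692)(0)]/D = 6.098 V
V_2 = [(0.008623)(0) - (0.01154)(-0.007692)]/D = 5.336 V
V_th = V_2 - V_3 = 5.336 - 0 = 5.336 V
Step 2 — R_th: zero the source — replace V1 by a short circuit (node 3 merges into node 0) — and find the resistance seen between A (node 2) and B (node 0).
Reduce the network between node 2 (A) and node 0 (B) by series/parallel combination:
  Rp1 = R1 ‖ R3 (parallel, both between nodes 0 and 1) = 1/(1/1300 + 1/6200) = 1075 Ω
  Rs1 = R2 + Rp1 (series, joined only at node 1) = 130 + 1075 = 1205 Ω
  Rp2 = R4 ‖ Rs1 (parallel, both between nodes 0 and 2) = 1/(1/910 + 1/1205) = 518.4 Ω
R_th = 518.4 Ω

Final answer: V_th = 5.336 V, R_th = 518.4 Ω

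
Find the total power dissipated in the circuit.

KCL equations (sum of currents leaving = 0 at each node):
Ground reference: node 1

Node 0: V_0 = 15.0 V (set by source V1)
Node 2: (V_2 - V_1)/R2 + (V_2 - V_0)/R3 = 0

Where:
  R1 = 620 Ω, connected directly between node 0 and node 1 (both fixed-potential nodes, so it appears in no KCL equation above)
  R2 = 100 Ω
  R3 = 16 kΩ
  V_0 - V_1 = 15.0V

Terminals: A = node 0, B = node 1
Nodal analysis, taking node 1 as the 0 V reference.
Source V1 fixes V_0 = 15 V.
KCL at each unknown node (sum of currents leaving = 0; resistances in Ω):
  Node 2: (V_2 - 0)/100 + (V_2 - 15)/16000 = 0
Collecting terms: 0.01006 × V_2 = 0.0009375  =>  V_2 = 0.09317 V
Power in each resistor, P = (ΔV)²/R:
  P_R1 = (15 - 0)²/620 = 0.3629 W
  P_R2 = (0 - 0.09317)²/100 = 0.0000868 W
  P_R3 = (15 - 0.09317)²/16000 = 0.01389 W
P_total = P_R1 + P_R2 + P_R3 = 0.3769 W

Final answer: 0.3769 W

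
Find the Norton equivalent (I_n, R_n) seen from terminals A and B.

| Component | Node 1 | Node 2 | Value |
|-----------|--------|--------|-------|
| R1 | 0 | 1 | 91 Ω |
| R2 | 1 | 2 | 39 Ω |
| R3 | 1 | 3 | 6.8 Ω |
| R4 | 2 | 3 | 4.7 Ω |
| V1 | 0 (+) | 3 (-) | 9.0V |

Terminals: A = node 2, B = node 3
Find the Thévenin equivalent first; then I_n = V_th/R_th and R_n = R_th.
Step 1 — V_th is the open-circuit voltage V_A - V_B (nothing connected across the terminals).
Nodal analysis, taking node 3 as the 0 V reference.
Source V1 fixes V_0 = 9 V.
KCL at each unknown node (sum of currents leaving = 0; resistances in Ω):
  Node 1: (V_1 - 9)/91 + (V_1 - V_2)/39 + (V_1 - 0)/6.8 = 0
  Node 2: (V_2 - V_1)/39 + (V_2 - 0)/4.7 = 0
Collecting terms (coefficients in siemens):
  0.1837·V_1 - 0.02564·V_2 = 0.0989
  0.2384·V_2 - 0.02564·V_1 = 0
Determinant D = (0.1837)(0.2384) - (-0.02564)(-0.02564) = 0.04314
V_1 = [(0.0989)(0.2384) - (-0.02564)(0)]/D = 0.5466 V
V_2 = [(0.1837)(0) - (0.0989)(-0.02564)]/D = 0.05879 V
V_th = V_2 - V_3 = 0.05879 - 0 = 0.05879 V
Step 2 — R_th: zero the source — replace V1 by a short circuit (node 3 merges into node 0) — and find the resistance seen between A (node 2) and B (node 0).
Reduce the network between node 2 (A) and node 0 (B) by series/parallel combination:
  Rp1 = R1 ‖ R3 (parallel, both between nodes 0 and 1) = 1/(1/91 + 1/6.8) = 6.327 Ω
  Rs1 = R2 + Rp1 (series, joined only at node 1) = 39 + 6.327 = 45.33 Ω
  Rp2 = R4 ‖ Rs1 (parallel, both between nodes 0 and 2) = 1/(1/4.7 + 1/45.33) = 4.258 Ω
R_th = 4.258 Ω
I_n = V_th/R_th = 0.05879/4.258 = 0.01381 A, and R_n = R_th = 4.258 Ω

Final answer: I_n = 0.01381 A, R_n = 4.258 Ω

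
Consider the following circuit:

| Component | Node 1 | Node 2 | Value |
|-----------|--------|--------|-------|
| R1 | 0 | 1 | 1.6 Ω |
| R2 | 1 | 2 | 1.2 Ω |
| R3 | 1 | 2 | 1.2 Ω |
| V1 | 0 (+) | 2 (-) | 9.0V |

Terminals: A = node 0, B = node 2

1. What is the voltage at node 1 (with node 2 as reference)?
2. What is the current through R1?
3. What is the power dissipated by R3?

Nodal analysis, taking node 2 as the 0 V reference.
Source V1 fixes V_0 = 9 V.
KCL at each unknown node (sum of currents leaving = 0; resistances in Ω):
  Node 1: (V_1 - 9)/1.6 + (V_1 - 0)/1.2 + (V_1 - 0)/1.2 = 0
Collecting terms: 2.292 × V_1 = 5.625  =>  V_1 = 2.455 V
Part 1:
  Read off the nodal solution: V_1 = 2.455 V
Part 2:
  I_R1 = (V_0 - V_1)/R1 = (9 - 2.455)/1.6 = 4.091 A
  Magnitude: I_R1 = 4.091 A
Part 3:
  I_R3 = (V_1 - V_2)/R3 = (2.455 - 0)/1.2 = 2.045 A
  P_R3 = I_R3² × R3 = (2.045)² × 1.2 = 5.021 W

Final answers:
1. V_1 = 2.455 V
2. I_R1 = 4.091 A
3. P_R3 = 5.021 W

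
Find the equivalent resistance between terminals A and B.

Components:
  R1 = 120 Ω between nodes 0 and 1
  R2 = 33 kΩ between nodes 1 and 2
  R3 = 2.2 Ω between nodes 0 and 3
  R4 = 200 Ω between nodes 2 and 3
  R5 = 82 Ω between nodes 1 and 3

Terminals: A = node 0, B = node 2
The network is not a plain series/parallel combination. Inject a 1 A test current into terminal A (node 0) and return it from terminal B (node 2); then R_eq = V_A / (1 A).
Nodal analysis, taking node 2 as the 0 V reference.
Current source I_test pushes 1 A into node 0 and draws it out of node 2.
KCL at each unknown node (sum of currents leaving = 0; resistances in Ω):
  Node 0: (V_0 - V_1)/120 + (V_0 - V_3)/2.2 - 1 = 0
  Node 1: (V_1 - V_0)/120 + (V_1 - 0)/33000 + (V_1 - V_3)/82 = 0
  Node 3: (V_3 - V_0)/2.2 + (V_3 - V_1)/82 + (V_3 - 0)/200 = 0
Collecting terms (coefficients in siemens):
  0.4629·V_0 - 0.008333·V_1 - 0.4545·V_3 = 1
  0.02056·V_1 - 0.008333·V_0 - 0.0122·V_3 = 0
  0.4717·V_3 - 0.4545·V_0 - 0.0122·V_1 = 0
Solving these 3 simultaneous equations (Gaussian elimination) gives:
  V_0 = 201 V, V_1 = 199.4 V, V_3 = 198.8 V
R_eq = V_0 / 1 A = 201 Ω

Final answer: 201 Ω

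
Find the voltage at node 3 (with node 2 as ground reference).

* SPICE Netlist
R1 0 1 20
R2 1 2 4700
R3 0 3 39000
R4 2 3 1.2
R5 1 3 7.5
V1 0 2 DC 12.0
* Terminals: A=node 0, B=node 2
Nodal analysis, taking node 2 as the 0 V reference.
Source V1 fixes V_0 = 12 V.
KCL at each unknown node (sum of currents leaving = 0; resistances in Ω):
  Node 1: (V_1 - 12)/20 + (V_1 - 0)/4700 + (V_1 - V_3)/7.5 = 0
  Node 3: (V_3 - 12)/39000 + (V_3 - 0)/1.2 + (V_3 - V_1)/7.5 = 0
Collecting terms (coefficients in siemens):
  0.1835·V_1 - 0.1333·V_3 = 0.6
  0.9667·V_3 - 0.1333·V_1 = 0.0003077
Determinant D = (0.1835)(0.9667) - (-0.1333)(-0.1333) = 0.1597
V_1 = [(0.6)(0.9667) - (-0.1333)(0.0003077)]/D = 3.633 V
V_3 = [(0.1835)(0.0003077) - (0.6)(-0.1333)]/D = 0.5014 V
The requested potential is V_3 = 0.5014 V.

Final answer: V_3 = 0.5014 V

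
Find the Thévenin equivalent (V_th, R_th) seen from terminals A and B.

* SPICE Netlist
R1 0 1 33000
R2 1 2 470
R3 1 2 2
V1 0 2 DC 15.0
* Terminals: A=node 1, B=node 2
Step 1 — V_th is the open-circuit voltage V_A - V_B (nothing connected across the terminals).
Nodal analysis, taking node 2 as the 0 V reference.
Source V1 fixes V_0 = 15 V.
KCL at each unknown node (sum of currents leaving = 0; resistances in Ω):
  Node 1: (V_1 - 15)/33000 + (V_1 - 0)/470 + (V_1 - 0)/2 = 0
Collecting terms: 0.5022 × V_1 = 0.0004545  =>  V_1 = 0.0009052 V
V_th = V_1 - V_2 = 0.0009052 - 0 = 0.0009052 V
Step 2 — R_th: zero the source — replace V1 by a short circuit (node 2 merges into node 0) — and find the resistance seen between A (node 1) and B (node 0).
Reduce the network between node 1 (A) and node 0 (B) by series/parallel combination:
  Rp1 = R1 ‖ R2 ‖ R3 (parallel, all between nodes 0 and 1) = 1/(1/33000 + 1/470 + 1/2) = 1.991 Ω
R_th = 1.991 Ω

Final answer: V_th = 0.0009052 V, R_th = 1.991 Ω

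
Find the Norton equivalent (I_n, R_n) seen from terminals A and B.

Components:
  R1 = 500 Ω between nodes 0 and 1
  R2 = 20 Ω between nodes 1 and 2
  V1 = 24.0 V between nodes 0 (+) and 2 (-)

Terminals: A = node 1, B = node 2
Find the Thévenin equivalent first; then I_n = V_th/R_th and R_n = R_th.
Step 1 — V_th is the open-circuit voltage V_A - V_B (nothing connected across the terminals).
Nodal analysis, taking node 2 as the 0 V reference.
Source V1 fixes V_0 = 24 V.
KCL at each unknown node (sum of currents leaving = 0; resistances in Ω):
  Node 1: (V_1 - 24)/500 + (V_1 - 0)/20 = 0
Collecting terms: 0.052 × V_1 = 0.048  =>  V_1 = 0.9231 V
V_th = V_1 - V_2 = 0.9231 - 0 = 0.9231 V
Step 2 — R_th: zero the source — replace V1 by a short circuit (node 2 merges into node 0) — and find the resistance seen between A (node 1) and B (node 0).
Reduce the network between node 1 (A) and node 0 (B) by series/parallel combination:
  Rp1 = R1 ‖ R2 (parallel, both between nodes 0 and 1) = 1/(1/500 + 1/20) = 19.23 Ω
R_th = 19.23 Ω
I_n = V_th/R_th = 0.9231/19.23 = 0.048 A, and R_n = R_th = 19.23 Ω

Final answer: I_n = 0.048 A, R_n = 19.23 Ω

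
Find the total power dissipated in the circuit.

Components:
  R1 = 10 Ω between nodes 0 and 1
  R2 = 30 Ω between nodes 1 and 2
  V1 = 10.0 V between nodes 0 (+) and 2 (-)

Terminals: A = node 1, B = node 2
Nodal analysis, taking node 2 as the 0 V reference.
Source V1 fixes V_0 = 10 V.
KCL at each unknown node (sum of currents leaving = 0; resistances in Ω):
  Node 1: (V_1 - 10)/10 + (V_1 - 0)/30 = 0
Collecting terms: 0.1333 × V_1 = 1  =>  V_1 = 7.5 V
Power in each resistor, P = (ΔV)²/R:
  P_R1 = (10 - 7.5)²/10 = 0.625 W
  P_R2 = (7.5 - 0)²/30 = 1.875 W
P_total = P_R1 + P_R2 = 2.5 W

Final answer: 2.5 W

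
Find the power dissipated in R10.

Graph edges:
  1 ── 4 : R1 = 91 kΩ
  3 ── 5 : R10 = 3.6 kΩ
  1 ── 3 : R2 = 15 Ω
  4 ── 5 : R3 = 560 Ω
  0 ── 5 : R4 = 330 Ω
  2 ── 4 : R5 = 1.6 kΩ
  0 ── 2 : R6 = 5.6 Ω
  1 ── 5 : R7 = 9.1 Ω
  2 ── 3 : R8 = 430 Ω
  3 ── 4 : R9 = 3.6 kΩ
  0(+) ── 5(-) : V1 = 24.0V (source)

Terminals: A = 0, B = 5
Nodal analysis, taking node 5 as the 0 V reference.
Source V1 fixes V_0 = 24 V.
KCL at each unknown node (sum of currents leaving = 0; resistances in Ω):
  Node 1: (V_1 - V_4)/91000 + (V_1 - V_3)/15 + (V_1 - 0)/9.1 = 0
  Node 2: (V_2 - V_4)/1600 + (V_2 - 24)/5.6 + (V_2 - V_3)/430 = 0
  Node 3: (V_3 - V_1)/15 + (V_3 - V_2)/430 + (V_3 - V_4)/3600 + (V_3 - 0)/3600 = 0
  Node 4: (V_4 - V_1)/91000 + (V_4 - 0)/560 + (V_4 - V_2)/1600 + (V_4 - V_3)/3600 = 0
Collecting terms (coefficients in siemens):
  0.1766·V_1 - 0.06667·V_3 - 0.00001099·V_4 = 0
  0.1815·V_2 - 0.002326·V_3 - 0.000625·V_4 = 4.286
  0.06955·V_3 - 0.06667·V_1 - 0.002326·V_2 - 0.0002778·V_4 = 0
  0.002699·V_4 - 0.00001099·V_1 - 0.000625·V_2 - 0.0002778·V_3 = 0
Solving these 4 simultaneous equations (Gaussian elimination) gives:
  V_1 = 0.4817 V, V_2 = 23.65 V, V_3 = 1.275 V, V_4 = 5.608 V
I_R10 = (V_3 - V_5)/R10 = (1.275 - 0)/3600 = 0.0003541 A
P_R10 = I_R10² × R10 = (0.0003541)² × 3600 = 0.0004514 W

Final answer: 0.0004514 W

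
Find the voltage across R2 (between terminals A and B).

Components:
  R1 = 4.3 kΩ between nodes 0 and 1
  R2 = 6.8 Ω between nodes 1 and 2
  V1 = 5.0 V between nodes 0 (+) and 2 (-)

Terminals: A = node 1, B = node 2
R1 and R2 are in series across V1 (node 0 → node 1 → node 2), and the output A–B is taken across R2, so this is a voltage divider.
Series current: I = V1/(R1 + R2) = 5/(4300 + 6.8) = 5/4307 = 0.001161 A
V_R2 = I × R2 = V1 × R2/(R1 + R2) = 5 × 6.8/4307 = 0.007894 V

Final answer: 0.007894 V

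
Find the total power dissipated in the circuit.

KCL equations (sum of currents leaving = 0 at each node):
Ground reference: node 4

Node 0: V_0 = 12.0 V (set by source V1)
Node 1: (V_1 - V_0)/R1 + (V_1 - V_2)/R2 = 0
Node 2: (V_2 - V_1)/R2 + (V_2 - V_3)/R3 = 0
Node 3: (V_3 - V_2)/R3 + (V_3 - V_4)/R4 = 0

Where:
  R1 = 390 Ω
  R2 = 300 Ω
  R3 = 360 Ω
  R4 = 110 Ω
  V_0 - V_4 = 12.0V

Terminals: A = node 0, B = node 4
Nodal analysis, taking node 4 as the 0 V reference.
Source V1 fixes V_0 = 12 V.
KCL at each unknown node (sum of currents leaving = 0; resistances in Ω):
  Node 1: (V_1 - 12)/390 + (V_1 - V_2)/300 = 0
  Node 2: (V_2 - V_1)/300 + (V_2 - V_3)/360 = 0
  Node 3: (V_3 - V_2)/360 + (V_3 - 0)/110 = 0
Collecting terms (coefficients in siemens):
  0.005897·V_1 - 0.003333·V_2 = 0.03077
  0.006111·V_2 - 0.003333·V_1 - 0.002778·V_3 = 0
  0.01187·V_3 - 0.002778·V_2 = 0
Solving these 3 simultaneous equations (Gaussian elimination) gives:
  V_1 = 7.966 V, V_2 = 4.862 V, V_3 = 1.138 V
Power in each resistor, P = (ΔV)²/R:
  P_R1 = (12 - 7.966)²/390 = 0.04174 W
  P_R2 = (7.966 - 4.862)²/300 = 0.0321 W
  P_R3 = (4.862 - 1.138)²/360 = 0.03853 W
  P_R4 = (1.138 - 0)²/110 = 0.01177 W
P_total = P_R1 + P_R2 + P_R3 + P_R4 = 0.1241 W

Final answer: 0.1241 W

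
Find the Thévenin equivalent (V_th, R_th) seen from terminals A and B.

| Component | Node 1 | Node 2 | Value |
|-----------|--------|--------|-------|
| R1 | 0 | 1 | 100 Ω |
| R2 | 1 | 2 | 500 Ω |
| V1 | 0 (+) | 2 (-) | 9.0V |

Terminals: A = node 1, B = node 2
Step 1 — V_th is the open-circuit voltage V_A - V_B (nothing connected across the terminals).
Nodal analysis, taking node 2 as the 0 V reference.
Source V1 fixes V_0 = 9 V.
KCL at each unknown node (sum of currents leaving = 0; resistances in Ω):
  Node 1: (V_1 - 9)/100 + (V_1 - 0)/500 = 0
Collecting terms: 0.012 × V_1 = 0.09  =>  V_1 = 7.5 V
V_th = V_1 - V_2 = 7.5 - 0 = 7.5 V
Step 2 — R_th: zero the source — replace V1 by a short circuit (node 2 merges into node 0) — and find the resistance seen between A (node 1) and B (node 0).
Reduce the network between node 1 (A) and node 0 (B) by series/parallel combination:
  Rp1 = R1 ‖ R2 (parallel, both between nodes 0 and 1) = 1/(1/100 + 1/500) = 83.33 Ω
R_th = 83.33 Ω

Final answer: V_th = 7.5 V, R_th = 83.33 Ω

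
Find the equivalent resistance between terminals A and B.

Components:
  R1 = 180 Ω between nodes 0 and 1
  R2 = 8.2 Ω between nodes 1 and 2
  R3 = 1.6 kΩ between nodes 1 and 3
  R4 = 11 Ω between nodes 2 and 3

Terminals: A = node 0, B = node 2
Reduce the network between node 0 (A) and node 2 (B) by series/parallel combination:
  Rs1 = R3 + R4 (series, joined only at node 3) = 1600 + 11 = 1611 Ω
  Rp1 = R2 ‖ Rs1 (parallel, both between nodes 1 and 2) = 1/(1/8.2 + 1/1611) = 8.158 Ω
  Rs2 = R1 + Rp1 (series, joined only at node 1) = 180 + 8.158 = 188.2 Ω
R_eq = 188.2 Ω

Final answer: 188.2 Ω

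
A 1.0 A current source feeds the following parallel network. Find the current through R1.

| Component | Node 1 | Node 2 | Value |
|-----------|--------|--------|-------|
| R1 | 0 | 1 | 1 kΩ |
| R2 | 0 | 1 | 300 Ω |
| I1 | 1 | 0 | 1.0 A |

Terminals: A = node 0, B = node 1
All resistors sit directly between nodes 0 and 1, so they are in parallel and share one voltage V; the full source current 1 A splits among them.
1/R_par = 1/1000 + 1/300 = 0.004333 S  =>  R_par = 230.8 Ω
V = I × R_par = 1 × 230.8 = 230.8 V
I_R1 = V/R1 = 230.8/1000 = 0.2308 A

Final answer: 0.2308 A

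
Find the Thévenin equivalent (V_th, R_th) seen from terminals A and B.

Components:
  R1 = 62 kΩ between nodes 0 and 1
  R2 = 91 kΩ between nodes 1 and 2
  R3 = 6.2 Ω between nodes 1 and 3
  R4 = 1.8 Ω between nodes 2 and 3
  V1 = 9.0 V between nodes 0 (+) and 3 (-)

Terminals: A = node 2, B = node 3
Step 1 — V_th is the open-circuit voltage V_A - V_B (nothing connected across the terminals).
Nodal analysis, taking node 3 as the 0 V reference.
Source V1 fixes V_0 = 9 V.
KCL at each unknown node (sum of currents leaving = 0; resistances in Ω):
  Node 1: (V_1 - 9)/62000 + (V_1 - V_2)/91000 + (V_1 - 0)/6.2 = 0
  Node 2: (V_2 - V_1)/91000 + (V_2 - 0)/1.8 = 0
Collecting terms (coefficients in siemens):
  0.1613·V_1 - 0.00001099·V_2 = 0.0001452
  0.5556·V_2 - 0.00001099·V_1 = 0
Determinant D = (0.1613)(0.5556) - (-0.00001099)(-0.00001099) = 0.08962
V_1 = [(0.0001452)(0.5556) - (-0.00001099)(0)]/D = 0.0008998 V
V_2 = [(0.1613)(0) - (0.0001452)(-0.00001099)]/D = 0.0000000178 V
V_th = V_2 - V_3 = 0.0000000178 - 0 = 0.0000000178 V
Step 2 — R_th: zero the source — replace V1 by a short circuit (node 3 merges into node 0) — and find the resistance seen between A (node 2) and B (node 0).
Reduce the network between node 2 (A) and node 0 (B) by series/parallel combination:
  Rp1 = R1 ‖ R3 (parallel, both between nodes 0 and 1) = 1/(1/62000 + 1/6.2) = 6.199 Ω
  Rs1 = R2 + Rp1 (series, joined only at node 1) = 91000 + 6.199 = 91010 Ω
  Rp2 = R4 ‖ Rs1 (parallel, both between nodes 0 and 2) = 1/(1/1.8 + 1/91010) = 1.8 Ω
R_th = 1.8 Ω

Final answer: V_th = 1.78e-08 V, R_th = 1.8 Ω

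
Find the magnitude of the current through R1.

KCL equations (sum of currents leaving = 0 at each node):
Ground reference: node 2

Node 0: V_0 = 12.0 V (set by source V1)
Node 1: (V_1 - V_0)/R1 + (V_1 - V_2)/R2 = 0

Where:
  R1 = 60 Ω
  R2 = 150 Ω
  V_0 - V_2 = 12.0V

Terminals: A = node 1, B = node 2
Nodal analysis, taking node 2 as the 0 V reference.
Source V1 fixes V_0 = 12 V.
KCL at each unknown node (sum of currents leaving = 0; resistances in Ω):
  Node 1: (V_1 - 12)/60 + (V_1 - 0)/150 = 0
Collecting terms: 0.02333 × V_1 = 0.2  =>  V_1 = 8.571 V
I_R1 = (V_0 - V_1)/R1 = (12 - 8.571)/60 = 0.05714 A
|I_R1| = 0.05714 A

Final answer: |I_R1| = 0.05714 A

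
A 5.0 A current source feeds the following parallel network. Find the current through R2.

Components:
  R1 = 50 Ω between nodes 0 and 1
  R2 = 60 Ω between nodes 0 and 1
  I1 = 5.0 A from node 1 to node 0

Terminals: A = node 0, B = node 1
All resistors sit directly between nodes 0 and 1, so they are in parallel and share one voltage V; the full source current 5 A splits among them.
1/R_par = 1/50 + 1/60 = 0.03667 S  =>  R_par = 27.27 Ω
V = I × R_par = 5 × 27.27 = 136.4 V
I_R2 = V/R2 = 136.4/60 = 2.273 A

Final answer: 2.273 A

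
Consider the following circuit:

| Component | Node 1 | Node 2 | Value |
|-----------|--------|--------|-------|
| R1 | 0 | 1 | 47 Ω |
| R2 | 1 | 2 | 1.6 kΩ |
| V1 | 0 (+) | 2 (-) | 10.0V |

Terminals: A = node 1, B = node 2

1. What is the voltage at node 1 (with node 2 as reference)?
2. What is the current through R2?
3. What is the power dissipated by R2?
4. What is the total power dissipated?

Nodal analysis, taking node 2 as the 0 V reference.
Source V1 fixes V_0 = 10 V.
KCL at each unknown node (sum of currents leaving = 0; resistances in Ω):
  Node 1: (V_1 - 10)/47 + (V_1 - 0)/1600 = 0
Collecting terms: 0.0219 × V_1 = 0.2128  =>  V_1 = 9.715 V
Part 1:
  Read off the nodal solution: V_1 = 9.715 V
Part 2:
  I_R2 = (V_1 - V_2)/R2 = (9.715 - 0)/1600 = 0.006072 A
  Magnitude: I_R2 = 0.006072 A
Part 3:
  I_R2 = (V_1 - V_2)/R2 = (9.715 - 0)/1600 = 0.006072 A
  P_R2 = I_R2² × R2 = (0.006072)² × 1600 = 0.05898 W
Part 4:
  Power in each resistor, P = (ΔV)²/R:
    P_R1 = (10 - 9.715)²/47 = 0.001733 W
    P_R2 = (9.715 - 0)²/1600 = 0.05898 W
  P_total = P_R1 + P_R2 = 0.06072 W

Final answers:
1. V_1 = 9.715 V
2. I_R2 = 0.006072 A
3. P_R2 = 0.05898 W
4. P_total = 0.06072 W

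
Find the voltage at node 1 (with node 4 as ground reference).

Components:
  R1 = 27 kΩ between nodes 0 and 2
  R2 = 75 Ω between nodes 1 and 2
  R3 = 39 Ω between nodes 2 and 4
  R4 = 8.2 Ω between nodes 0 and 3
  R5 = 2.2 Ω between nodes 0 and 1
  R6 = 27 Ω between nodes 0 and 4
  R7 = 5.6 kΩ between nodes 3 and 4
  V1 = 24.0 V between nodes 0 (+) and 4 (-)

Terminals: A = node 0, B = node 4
Nodal analysis, taking node 4 as the 0 V reference.
Source V1 fixes V_0 = 24 V.
KCL at each unknown node (sum of currents leaving = 0; resistances in Ω):
  Node 1: (V_1 - V_2)/75 + (V_1 - 24)/2.2 = 0
  Node 2: (V_2 - 24)/27000 + (V_2 - V_1)/75 + (V_2 - 0)/39 = 0
  Node 3: (V_3 - 24)/8.2 + (V_3 - 0)/5600 = 0
Collecting terms (coefficients in siemens):
  0.4679·V_1 - 0.01333·V_2 = 10.91
  0.03901·V_2 - 0.01333·V_1 = 0.0008889
  0.1221·V_3 = 2.927
Solving these 3 simultaneous equations (Gaussian elimination) gives:
  V_1 = 23.55 V, V_2 = 8.07 V, V_3 = 23.96 V
The requested potential is V_1 = 23.55 V.

Final answer: V_1 = 23.55 V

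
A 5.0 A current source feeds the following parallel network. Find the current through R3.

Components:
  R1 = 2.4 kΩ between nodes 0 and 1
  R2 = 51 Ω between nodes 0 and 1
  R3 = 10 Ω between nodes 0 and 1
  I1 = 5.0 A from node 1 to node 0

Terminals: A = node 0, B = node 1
All resistors sit directly between nodes 0 and 1, so they are in parallel and share one voltage V; the full source current 5 A splits among them.
1/R_par = 1/2400 + 1/51 + 1/10 = 0.12 S  =>  R_par = 8.332 Ω
V = I × R_par = 5 × 8.332 = 41.66 V
I_R3 = V/R3 = 41.66/10 = 4.166 A

Final answer: 4.166 A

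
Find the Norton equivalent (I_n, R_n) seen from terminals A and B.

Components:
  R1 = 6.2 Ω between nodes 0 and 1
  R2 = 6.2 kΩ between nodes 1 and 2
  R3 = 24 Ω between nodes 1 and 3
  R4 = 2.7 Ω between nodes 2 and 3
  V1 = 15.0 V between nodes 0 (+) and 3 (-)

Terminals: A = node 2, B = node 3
Find the Thévenin equivalent first; then I_n = V_th/R_th and R_n = R_th.
Step 1 — V_th is the open-circuit voltage V_A - V_B (nothing connected across the terminals).
Nodal analysis, taking node 3 as the 0 V reference.
Source V1 fixes V_0 = 15 V.
KCL at each unknown node (sum of currents leaving = 0; resistances in Ω):
  Node 1: (V_1 - 15)/6.2 + (V_1 - V_2)/6200 + (V_1 - 0)/24 = 0
  Node 2: (V_2 - V_1)/6200 + (V_2 - 0)/2.7 = 0
Collecting terms (coefficients in siemens):
  0.2031·V_1 - 0.0001613·V_2 = 2.419
  0.3705·V_2 - 0.0001613·V_1 = 0
Determinant D = (0.2031)(0.3705) - (-0.0001613)(-0.0001613) = 0.07526
V_1 = [(2.419)(0.3705) - (-0.0001613)(0)]/D = 11.91 V
V_2 = [(0.2031)(0) - (2.419)(-0.0001613)]/D = 0.005185 V
V_th = V_2 - V_3 = 0.005185 - 0 = 0.005185 V
Step 2 — R_th: zero the source — replace V1 by a short circuit (node 3 merges into node 0) — and find the resistance seen between A (node 2) and B (node 0).
Reduce the network between node 2 (A) and node 0 (B) by series/parallel combination:
  Rp1 = R1 ‖ R3 (parallel, both between nodes 0 and 1) = 1/(1/6.2 + 1/24) = 4.927 Ω
  Rs1 = R2 + Rp1 (series, joined only at node 1) = 6200 + 4.927 = 6205 Ω
  Rp2 = R4 ‖ Rs1 (parallel, both between nodes 0 and 2) = 1/(1/2.7 + 1/6205) = 2.699 Ω
R_th = 2.699 Ω
I_n = V_th/R_th = 0.005185/2.699 = 0.001921 A, and R_n = R_th = 2.699 Ω

Final answer: I_n = 0.001921 A, R_n = 2.699 Ω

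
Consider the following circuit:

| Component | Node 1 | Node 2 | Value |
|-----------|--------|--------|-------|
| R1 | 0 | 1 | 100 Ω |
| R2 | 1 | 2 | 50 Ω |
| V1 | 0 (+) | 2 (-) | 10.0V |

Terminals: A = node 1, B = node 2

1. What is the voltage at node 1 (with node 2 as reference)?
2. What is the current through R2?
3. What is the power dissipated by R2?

Nodal analysis, taking node 2 as the 0 V reference.
Source V1 fixes V_0 = 10 V.
KCL at each unknown node (sum of currents leaving = 0; resistances in Ω):
  Node 1: (V_1 - 10)/100 + (V_1 - 0)/50 = 0
Collecting terms: 0.03 × V_1 = 0.1  =>  V_1 = 3.333 V
Part 1:
  Read off the nodal solution: V_1 = 3.333 V
Part 2:
  I_R2 = (V_1 - V_2)/R2 = (3.333 - 0)/50 = 0.06667 A
  Magnitude: I_R2 = 0.06667 A
Part 3:
  I_R2 = (V_1 - V_2)/R2 = (3.333 - 0)/50 = 0.06667 A
  P_R2 = I_R2² × R2 = (0.06667)² × 50 = 0.2222 W

Final answers:
1. V_1 = 3.333 V
2. I_R2 = 0.06667 A
3. P_R2 = 0.2222 W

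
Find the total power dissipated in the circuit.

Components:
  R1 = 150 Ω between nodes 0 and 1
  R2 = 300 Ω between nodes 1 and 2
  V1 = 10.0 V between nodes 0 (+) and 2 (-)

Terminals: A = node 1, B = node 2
Nodal analysis, taking node 2 as the 0 V reference.
Source V1 fixes V_0 = 10 V.
KCL at each unknown node (sum of currents leaving = 0; resistances in Ω):
  Node 1: (V_1 - 10)/150 + (V_1 - 0)/300 = 0
Collecting terms: 0.01 × V_1 = 0.06667  =>  V_1 = 6.667 V
Power in each resistor, P = (ΔV)²/R:
  P_R1 = (10 - 6.667)²/150 = 0.07407 W
  P_R2 = (6.667 - 0)²/300 = 0.1481 W
P_total = P_R1 + P_R2 = 0.2222 W

Final answer: 0.2222 W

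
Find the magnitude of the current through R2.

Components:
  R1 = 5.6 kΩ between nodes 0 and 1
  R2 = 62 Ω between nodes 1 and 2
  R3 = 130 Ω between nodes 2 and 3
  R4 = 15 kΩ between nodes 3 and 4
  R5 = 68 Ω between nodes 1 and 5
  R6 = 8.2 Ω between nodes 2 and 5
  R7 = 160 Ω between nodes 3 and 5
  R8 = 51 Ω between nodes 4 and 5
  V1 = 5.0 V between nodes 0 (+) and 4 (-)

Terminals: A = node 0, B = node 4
Nodal analysis, taking node 4 as the 0 V reference.
Source V1 fixes V_0 = 5 V.
KCL at each unknown node (sum of currents leaving = 0; resistances in Ω):
  Node 1: (V_1 - 5)/5600 + (V_1 - V_2)/62 + (V_1 - V_5)/68 = 0
  Node 2: (V_2 - V_1)/62 + (V_2 - V_3)/130 + (V_2 - V_5)/8.2 = 0
  Node 3: (V_3 - V_2)/130 + (V_3 - 0)/15000 + (V_3 - V_5)/160 = 0
  Node 5: (V_5 - V_1)/68 + (V_5 - V_2)/8.2 + (V_5 - V_3)/160 + (V_5 - 0)/51 = 0
Collecting terms (coefficients in siemens):
  0.03101·V_1 - 0.01613·V_2 - 0.01471·V_5 = 0.0008929
  0.1458·V_2 - 0.01613·V_1 - 0.007692·V_3 - 0.122·V_5 = 0
  0.01401·V_3 - 0.007692·V_2 - 0.00625·V_5 = 0
  0.1625·V_5 - 0.01471·V_1 - 0.122·V_2 - 0.00625·V_3 = 0
Solving these 4 simultaneous equations (Gaussian elimination) gives:
  V_1 = 0.07502 V, V_2 = 0.04814 V, V_3 = 0.04637 V, V_5 = 0.04469 V
I_R2 = (V_1 - V_2)/R2 = (0.07502 - 0.04814)/62 = 0.0004335 A
|I_R2| = 0.0004335 A

Final answer: |I_R2| = 0.0004335 A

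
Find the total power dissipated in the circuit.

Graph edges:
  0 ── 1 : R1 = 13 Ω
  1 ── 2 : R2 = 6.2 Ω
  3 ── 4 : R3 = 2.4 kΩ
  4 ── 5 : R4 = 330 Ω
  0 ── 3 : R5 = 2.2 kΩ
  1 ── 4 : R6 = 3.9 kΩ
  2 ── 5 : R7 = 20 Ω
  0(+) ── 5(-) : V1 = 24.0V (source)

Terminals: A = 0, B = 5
Nodal analysis, taking node 5 as the 0 V reference.
Source V1 fixes V_0 = 24 V.
KCL at each unknown node (sum of currents leaving = 0; resistances in Ω):
  Node 1: (V_1 - 24)/13 + (V_1 - V_2)/6.2 + (V_1 - V_4)/3900 = 0
  Node 2: (V_2 - V_1)/6.2 + (V_2 - 0)/20 = 0
  Node 3: (V_3 - V_4)/2400 + (V_3 - 24)/2200 = 0
  Node 4: (V_4 - V_3)/2400 + (V_4 - 0)/330 + (V_4 - V_1)/3900 = 0
Collecting terms (coefficients in siemens):
  0.2385·V_1 - 0.1613·V_2 - 0.0002564·V_4 = 1.846
  0.2113·V_2 - 0.1613·V_1 = 0
  0.0008712·V_3 - 0.0004167·V_4 = 0.01091
  0.003703·V_4 - 0.0002564·V_1 - 0.0004167·V_3 = 0
Solving these 4 simultaneous equations (Gaussian elimination) gives:
  V_1 = 16.01 V, V_2 = 12.22 V, V_3 = 13.79 V, V_4 = 2.661 V
Power in each resistor, P = (ΔV)²/R:
  P_R1 = (24 - 16.01)²/13 = 4.909 W
  P_R2 = (16.01 - 12.22)²/6.2 = 2.315 W
  P_R3 = (13.79 - 2.661)²/2400 = 0.05165 W
  P_R4 = (2.661 - 0)²/330 = 0.02145 W
  P_R5 = (24 - 13.79)²/2200 = 0.04734 W
  P_R6 = (16.01 - 2.661)²/3900 = 0.0457 W
  P_R7 = (12.22 - 0)²/20 = 7.469 W
P_total = P_R1 + P_R2 + P_R3 + P_R4 + P_R5 + P_R6 + P_R7 = 14.86 W

Final answer: 14.86 W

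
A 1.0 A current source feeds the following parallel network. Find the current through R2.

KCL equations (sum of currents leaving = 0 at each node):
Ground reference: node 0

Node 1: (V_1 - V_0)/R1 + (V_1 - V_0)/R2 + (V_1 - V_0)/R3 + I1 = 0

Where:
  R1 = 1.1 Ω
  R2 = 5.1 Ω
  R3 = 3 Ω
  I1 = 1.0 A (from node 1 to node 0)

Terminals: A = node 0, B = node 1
All resistors sit directly between nodes 0 and 1, so they are in parallel and share one voltage V; the full source current 1 A splits among them.
1/R_par = 1/1.1 + 1/5.1 + 1/3 = 1.439 S  =>  R_par = 0.6952 Ω
V = I × R_par = 1 × 0.6952 = 0.6952 V
I_R2 = V/R2 = 0.6952/5.1 = 0.1363 A

Final answer: 0.1363 A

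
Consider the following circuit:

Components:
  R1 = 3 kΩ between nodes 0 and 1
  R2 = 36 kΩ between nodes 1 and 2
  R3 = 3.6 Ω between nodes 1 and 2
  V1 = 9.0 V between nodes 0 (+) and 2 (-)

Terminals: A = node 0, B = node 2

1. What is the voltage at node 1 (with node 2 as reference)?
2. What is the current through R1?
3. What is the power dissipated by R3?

Nodal analysis, taking node 2 as the 0 V reference.
Source V1 fixes V_0 = 9 V.
KCL at each unknown node (sum of currents leaving = 0; resistances in Ω):
  Node 1: (V_1 - 9)/3000 + (V_1 - 0)/36000 + (V_1 - 0)/3.6 = 0
Collecting terms: 0.2781 × V_1 = 0.003  =>  V_1 = 0.01079 V
Part 1:
  Read off the nodal solution: V_1 = 0.01079 V
Part 2:
  I_R1 = (V_0 - V_1)/R1 = (9 - 0.01079)/3000 = 0.002996 A
  Magnitude: I_R1 = 0.002996 A
Part 3:
  I_R3 = (V_1 - V_2)/R3 = (0.01079 - 0)/3.6 = 0.002996 A
  P_R3 = I_R3² × R3 = (0.002996)² × 3.6 = 0.00003232 W

Final answers:
1. V_1 = 0.01079 V
2. I_R1 = 0.002996 A
3. P_R3 = 3.232e-05 W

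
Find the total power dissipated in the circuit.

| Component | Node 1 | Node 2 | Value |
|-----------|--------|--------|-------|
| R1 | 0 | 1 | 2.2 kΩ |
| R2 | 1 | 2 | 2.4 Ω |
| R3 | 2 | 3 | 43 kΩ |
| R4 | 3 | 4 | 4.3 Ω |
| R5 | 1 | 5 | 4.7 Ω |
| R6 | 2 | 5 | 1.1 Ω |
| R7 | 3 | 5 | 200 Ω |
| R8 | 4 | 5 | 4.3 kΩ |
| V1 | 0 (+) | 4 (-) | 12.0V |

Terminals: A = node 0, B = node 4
Nodal analysis, taking node 4 as the 0 V reference.
Source V1 fixes V_0 = 12 V.
KCL at each unknown node (sum of currents leaving = 0; resistances in Ω):
  Node 1: (V_1 - 12)/2200 + (V_1 - V_2)/2.4 + (V_1 - V_5)/4.7 = 0
  Node 2: (V_2 - V_1)/2.4 + (V_2 - V_3)/43000 + (V_2 - V_5)/1.1 = 0
  Node 3: (V_3 - V_2)/43000 + (V_3 - 0)/4.3 + (V_3 - V_5)/200 = 0
  Node 5: (V_5 - V_1)/4.7 + (V_5 - V_2)/1.1 + (V_5 - V_3)/200 + (V_5 - 0)/4300 = 0
Collecting terms (coefficients in siemens):
  0.6299·V_1 - 0.4167·V_2 - 0.2128·V_5 = 0.005455
  1.326·V_2 - 0.4167·V_1 - 0.00002326·V_3 - 0.9091·V_5 = 0
  0.2376·V_3 - 0.00002326·V_2 - 0.005·V_5 = 0
  1.127·V_5 - 0.2128·V_1 - 0.9091·V_2 - 0.005·V_3 = 0
Solving these 4 simultaneous equations (Gaussian elimination) gives:
  V_1 = 0.9825 V, V_2 = 0.9756 V, V_3 = 0.02056 V, V_5 = 0.9725 V
Power in each resistor, P = (ΔV)²/R:
  P_R1 = (12 - 0.9825)²/2200 = 0.05518 W
  P_R2 = (0.9825 - 0.9756)²/2.4 = 0.00001982 W
  P_R3 = (0.9756 - 0.02056)²/43000 = 0.00002121 W
  P_R4 = (0.02056 - 0)²/4.3 = 0.00009832 W
  P_R5 = (0.9825 - 0.9725)²/4.7 = 0.00002141 W
  P_R6 = (0.9756 - 0.9725)²/1.1 = 0.000008942 W
  P_R7 = (0.02056 - 0.9725)²/200 = 0.004531 W
  P_R8 = (0 - 0.9725)²/4300 = 0.0002199 W
P_total = P_R1 + P_R2 + P_R3 + P_R4 + P_R5 + P_R6 + P_R7 + P_R8 = 0.0601 W

Final answer: 0.0601 W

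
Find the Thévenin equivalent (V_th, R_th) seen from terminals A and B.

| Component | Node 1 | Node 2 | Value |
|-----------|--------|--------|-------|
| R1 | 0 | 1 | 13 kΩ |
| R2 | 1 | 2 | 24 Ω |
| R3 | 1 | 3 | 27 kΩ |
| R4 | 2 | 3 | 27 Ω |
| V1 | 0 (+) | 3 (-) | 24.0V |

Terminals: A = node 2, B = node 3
Step 1 — V_th is the open-circuit voltage V_A - V_B (nothing connected across the terminals).
Nodal analysis, taking node 3 as the 0 V reference.
Source V1 fixes V_0 = 24 V.
KCL at each unknown node (sum of currents leaving = 0; resistances in Ω):
  Node 1: (V_1 - 24)/13000 + (V_1 - V_2)/24 + (V_1 - 0)/27000 = 0
  Node 2: (V_2 - V_1)/24 + (V_2 - 0)/27 = 0
Collecting terms (coefficients in siemens):
  0.04178·V_1 - 0.04167·V_2 = 0.001846
  0.0787·V_2 - 0.04167·V_1 = 0
Determinant D = (0.04178)(0.0787) - (-0.04167)(-0.04167) = 0.001552
V_1 = [(0.001846)(0.0787) - (-0.04167)(0)]/D = 0.09361 V
V_2 = [(0.04178)(0) - (0.001846)(-0.04167)]/D = 0.04956 V
V_th = V_2 - V_3 = 0.04956 - 0 = 0.04956 V
Step 2 — R_th: zero the source — replace V1 by a short circuit (node 3 merges into node 0) — and find the resistance seen between A (node 2) and B (node 0).
Reduce the network between node 2 (A) and node 0 (B) by series/parallel combination:
  Rp1 = R1 ‖ R3 (parallel, both between nodes 0 and 1) = 1/(1/13000 + 1/27000) = 8775 Ω
  Rs1 = R2 + Rp1 (series, joined only at node 1) = 24 + 8775 = 8799 Ω
  Rp2 = R4 ‖ Rs1 (parallel, both between nodes 0 and 2) = 1/(1/27 + 1/8799) = 26.92 Ω
R_th = 26.92 Ω

Final answer: V_th = 0.04956 V, R_th = 26.92 Ω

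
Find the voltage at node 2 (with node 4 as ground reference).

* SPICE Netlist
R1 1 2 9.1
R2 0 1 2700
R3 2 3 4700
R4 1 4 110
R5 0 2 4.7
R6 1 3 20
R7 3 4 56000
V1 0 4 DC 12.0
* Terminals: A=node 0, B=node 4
Nodal analysis, taking node 4 as the 0 V reference.
Source V1 fixes V_0 = 12 V.
KCL at each unknown node (sum of currents leaving = 0; resistances in Ω):
  Node 1: (V_1 - V_2)/9.1 + (V_1 - 12)/2700 + (V_1 - 0)/110 + (V_1 - V_3)/20 = 0
  Node 2: (V_2 - V_1)/9.1 + (V_2 - V_3)/4700 + (V_2 - 12)/4.7 = 0
  Node 3: (V_3 - V_2)/4700 + (V_3 - V_1)/20 + (V_3 - 0)/56000 = 0
Collecting terms (coefficients in siemens):
  0.1694·V_1 - 0.1099·V_2 - 0.05·V_3 = 0.004444
  0.3229·V_2 - 0.1099·V_1 - 0.0002128·V_3 = 2.553
  0.05023·V_3 - 0.05·V_1 - 0.0002128·V_2 = 0
Solving these 3 simultaneous equations (Gaussian elimination) gives:
  V_1 = 10.67 V, V_2 = 11.55 V, V_3 = 10.67 V
The requested potential is V_2 = 11.55 V.

Final answer: V_2 = 11.55 V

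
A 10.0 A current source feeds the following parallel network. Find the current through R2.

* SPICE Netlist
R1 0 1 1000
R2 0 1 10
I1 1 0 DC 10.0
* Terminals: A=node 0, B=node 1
All resistors sit directly between nodes 0 and 1, so they are in parallel and share one voltage V; the full source current 10 A splits among them.
1/R_par = 1/1000 + 1/10 = 0.101 S  =>  R_par = 9.901 Ω
V = I × R_par = 10 × 9.901 = 99.01 V
I_R2 = V/R2 = 99.01/10 = 9.901 A

Final answer: 9.901 A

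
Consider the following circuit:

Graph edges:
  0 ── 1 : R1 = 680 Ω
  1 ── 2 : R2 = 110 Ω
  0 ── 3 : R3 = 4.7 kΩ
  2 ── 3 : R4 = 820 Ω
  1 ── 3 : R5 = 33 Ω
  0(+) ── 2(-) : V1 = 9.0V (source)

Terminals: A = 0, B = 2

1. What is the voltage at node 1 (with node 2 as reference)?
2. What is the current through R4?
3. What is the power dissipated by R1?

Nodal analysis, taking node 2 as the 0 V reference.
Source V1 fixes V_0 = 9 V.
KCL at each unknown node (sum of currents leaving = 0; resistances in Ω):
  Node 1: (V_1 - 9)/680 + (V_1 - 0)/110 + (V_1 - V_3)/33 = 0
  Node 3: (V_3 - 9)/4700 + (V_3 - 0)/820 + (V_3 - V_1)/33 = 0
Collecting terms (coefficients in siemens):
  0.04086·V_1 - 0.0303·V_3 = 0.01324
  0.03174·V_3 - 0.0303·V_1 = 0.001915
Determinant D = (0.04086)(0.03174) - (-0.0303)(-0.0303) = 0.0003786
V_1 = [(0.01324)(0.03174) - (-0.0303)(0.001915)]/D = 1.263 V
V_3 = [(0.04086)(0.001915) - (0.01324)(-0.0303)]/D = 1.266 V
Part 1:
  Read off the nodal solution: V_1 = 1.263 V
Part 2:
  I_R4 = (V_2 - V_3)/R4 = (0 - 1.266)/820 = -0.001544 A
  Magnitude: I_R4 = 0.001544 A
Part 3:
  I_R1 = (V_0 - V_1)/R1 = (9 - 1.263)/680 = 0.01138 A
  P_R1 = I_R1² × R1 = (0.01138)² × 680 = 0.08804 W

Final answers:
1. V_1 = 1.263 V
2. I_R4 = 0.001544 A
3. P_R1 = 0.08804 W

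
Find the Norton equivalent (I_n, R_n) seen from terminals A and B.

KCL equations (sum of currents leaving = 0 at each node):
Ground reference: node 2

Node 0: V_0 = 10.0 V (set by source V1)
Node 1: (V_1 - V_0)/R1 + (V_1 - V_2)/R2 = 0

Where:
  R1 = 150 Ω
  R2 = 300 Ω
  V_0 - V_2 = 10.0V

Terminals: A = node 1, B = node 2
Find the Thévenin equivalent first; then I_n = V_th/R_th and R_n = R_th.
Step 1 — V_th is the open-circuit voltage V_A - V_B (nothing connected across the terminals).
Nodal analysis, taking node 2 as the 0 V reference.
Source V1 fixes V_0 = 10 V.
KCL at each unknown node (sum of currents leaving = 0; resistances in Ω):
  Node 1: (V_1 - 10)/150 + (V_1 - 0)/300 = 0
Collecting terms: 0.01 × V_1 = 0.06667  =>  V_1 = 6.667 V
V_th = V_1 - V_2 = 6.667 - 0 = 6.667 V
Step 2 — R_th: zero the source — replace V1 by a short circuit (node 2 merges into node 0) — and find the resistance seen between A (node 1) and B (node 0).
Reduce the network between node 1 (A) and node 0 (B) by series/parallel combination:
  Rp1 = R1 ‖ R2 (parallel, both between nodes 0 and 1) = 1/(1/150 + 1/300) = 100 Ω
R_th = 100 Ω
I_n = V_th/R_th = 6.667/100 = 0.06667 A, and R_n = R_th = 100 Ω

Final answer: I_n = 0.06667 A, R_n = 100 Ω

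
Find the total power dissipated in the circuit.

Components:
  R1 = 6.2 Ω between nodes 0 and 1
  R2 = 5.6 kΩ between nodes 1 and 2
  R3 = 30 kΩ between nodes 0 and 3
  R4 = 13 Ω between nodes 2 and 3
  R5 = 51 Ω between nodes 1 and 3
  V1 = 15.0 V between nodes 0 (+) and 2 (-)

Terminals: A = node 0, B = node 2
Nodal analysis, taking node 2 as the 0 V reference.
Source V1 fixes V_0 = 15 V.
KCL at each unknown node (sum of currents leaving = 0; resistances in Ω):
  Node 1: (V_1 - 15)/6.2 + (V_1 - 0)/5600 + (V_1 - V_3)/51 = 0
  Node 3: (V_3 - 15)/30000 + (V_3 - 0)/13 + (V_3 - V_1)/51 = 0
Collecting terms (coefficients in siemens):
  0.1811·V_1 - 0.01961·V_3 = 2.419
  0.09656·V_3 - 0.01961·V_1 = 0.0005
Determinant D = (0.1811)(0.09656) - (-0.01961)(-0.01961) = 0.0171
V_1 = [(2.419)(0.09656) - (-0.01961)(0.0005)]/D = 13.66 V
V_3 = [(0.1811)(0.0005) - (2.419)(-0.01961)]/D = 2.779 V
Power in each resistor, P = (ΔV)²/R:
  P_R1 = (15 - 13.66)²/6.2 = 0.2888 W
  P_R2 = (13.66 - 0)²/5600 = 0.03333 W
  P_R3 = (15 - 2.779)²/30000 = 0.004978 W
  P_R4 = (0 - 2.779)²/13 = 0.5942 W
  P_R5 = (13.66 - 2.779)²/51 = 2.322 W
P_total = P_R1 + P_R2 + P_R3 + P_R4 + P_R5 = 3.243 W

Final answer: 3.243 W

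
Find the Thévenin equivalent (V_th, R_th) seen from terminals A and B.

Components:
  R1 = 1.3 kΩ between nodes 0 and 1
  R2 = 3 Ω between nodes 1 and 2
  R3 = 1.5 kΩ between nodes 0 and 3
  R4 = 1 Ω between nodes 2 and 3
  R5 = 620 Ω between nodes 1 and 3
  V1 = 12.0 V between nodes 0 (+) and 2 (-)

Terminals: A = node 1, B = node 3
Step 1 — V_th is the open-circuit voltage V_A - V_B (nothing connected across the terminals).
Nodal analysis, taking node 2 as the 0 V reference.
Source V1 fixes V_0 = 12 V.
KCL at each unknown node (sum of currents leaving = 0; resistances in Ω):
  Node 1: (V_1 - 12)/1300 + (V_1 - 0)/3 + (V_1 - V_3)/620 = 0
  Node 3: (V_3 - 12)/1500 + (V_3 - 0)/1 + (V_3 - V_1)/620 = 0
Collecting terms (coefficients in siemens):
  0.3357·V_1 - 0.001613·V_3 = 0.009231
  1.002·V_3 - 0.001613·V_1 = 0.008
Determinant D = (0.3357)(1.002) - (-0.001613)(-0.001613) = 0.3365
V_1 = [(0.009231)(1.002) - (-0.001613)(0.008)]/D = 0.02753 V
V_3 = [(0.3357)(0.008) - (0.009231)(-0.001613)]/D = 0.008026 V
V_th = V_1 - V_3 = 0.02753 - 0.008026 = 0.01951 V
Step 2 — R_th: zero the source — replace V1 by a short circuit (node 2 merges into node 0) — and find the resistance seen between A (node 1) and B (node 3).
Reduce the network between node 1 (A) and node 3 (B) by series/parallel combination:
  Rp1 = R1 ‖ R2 (parallel, both between nodes 0 and 1) = 1/(1/1300 + 1/3) = 2.993 Ω
  Rp2 = R3 ‖ R4 (parallel, both between nodes 0 and 3) = 1/(1/1500 + 1/1) = 0.9993 Ω
  Rs1 = Rp1 + Rp2 (series, joined only at node 0) = 2.993 + 0.9993 = 3.992 Ω
  Rp3 = R5 ‖ Rs1 (parallel, both between nodes 1 and 3) = 1/(1/620 + 1/3.992) = 3.967 Ω
R_th = 3.967 Ω

Final answer: V_th = 0.01951 V, R_th = 3.967 Ω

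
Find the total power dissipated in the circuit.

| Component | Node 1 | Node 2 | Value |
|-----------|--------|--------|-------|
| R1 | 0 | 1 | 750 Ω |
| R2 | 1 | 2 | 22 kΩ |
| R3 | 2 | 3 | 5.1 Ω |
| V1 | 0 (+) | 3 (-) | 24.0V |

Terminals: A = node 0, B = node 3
Nodal analysis, taking node 3 as the 0 V reference.
Source V1 fixes V_0 = 24 V.
KCL at each unknown node (sum of currents leaving = 0; resistances in Ω):
  Node 1: (V_1 - 24)/750 + (V_1 - V_2)/22000 = 0
  Node 2: (V_2 - V_1)/22000 + (V_2 - 0)/5.1 = 0
Collecting terms (coefficients in siemens):
  0.001379·V_1 - 0.00004545·V_2 = 0.032
  0.1961·V_2 - 0.00004545·V_1 = 0
Determinant D = (0.001379)(0.1961) - (-0.00004545)(-0.00004545) = 0.0002704
V_1 = [(0.032)(0.1961) - (-0.00004545)(0)]/D = 23.21 V
V_2 = [(0.001379)(0) - (0.032)(-0.00004545)]/D = 0.005379 V
Power in each resistor, P = (ΔV)²/R:
  P_R1 = (24 - 23.21)²/750 = 0.0008343 W
  P_R2 = (23.21 - 0.005379)²/22000 = 0.02447 W
  P_R3 = (0.005379 - 0)²/5.1 = 0.000005673 W
P_total = P_R1 + P_R2 + P_R3 = 0.02531 W

Final answer: 0.02531 W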